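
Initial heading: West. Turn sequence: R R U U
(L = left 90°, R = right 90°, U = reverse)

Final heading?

Answer: Final heading: East

Derivation:
Start: West
  R (right (90° clockwise)) -> North
  R (right (90° clockwise)) -> East
  U (U-turn (180°)) -> West
  U (U-turn (180°)) -> East
Final: East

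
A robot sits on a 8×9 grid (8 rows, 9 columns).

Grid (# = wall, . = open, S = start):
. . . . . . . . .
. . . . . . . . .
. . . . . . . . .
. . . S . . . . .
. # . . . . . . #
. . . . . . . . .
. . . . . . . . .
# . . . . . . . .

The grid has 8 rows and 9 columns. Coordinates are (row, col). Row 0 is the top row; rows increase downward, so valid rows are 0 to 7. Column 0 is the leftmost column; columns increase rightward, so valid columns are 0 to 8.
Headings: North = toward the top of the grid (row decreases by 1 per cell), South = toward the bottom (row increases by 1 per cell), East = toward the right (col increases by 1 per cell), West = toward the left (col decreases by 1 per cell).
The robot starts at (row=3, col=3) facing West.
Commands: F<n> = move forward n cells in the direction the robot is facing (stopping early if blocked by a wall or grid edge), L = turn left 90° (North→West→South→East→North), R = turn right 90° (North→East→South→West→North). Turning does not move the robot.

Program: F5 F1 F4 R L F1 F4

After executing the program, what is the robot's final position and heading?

Start: (row=3, col=3), facing West
  F5: move forward 3/5 (blocked), now at (row=3, col=0)
  F1: move forward 0/1 (blocked), now at (row=3, col=0)
  F4: move forward 0/4 (blocked), now at (row=3, col=0)
  R: turn right, now facing North
  L: turn left, now facing West
  F1: move forward 0/1 (blocked), now at (row=3, col=0)
  F4: move forward 0/4 (blocked), now at (row=3, col=0)
Final: (row=3, col=0), facing West

Answer: Final position: (row=3, col=0), facing West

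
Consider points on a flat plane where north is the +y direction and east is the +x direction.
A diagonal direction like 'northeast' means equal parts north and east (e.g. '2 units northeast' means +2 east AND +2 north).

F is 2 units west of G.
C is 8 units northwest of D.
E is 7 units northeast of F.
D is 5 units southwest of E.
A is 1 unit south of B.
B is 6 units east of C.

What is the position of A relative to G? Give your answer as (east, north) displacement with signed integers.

Answer: A is at (east=-2, north=9) relative to G.

Derivation:
Place G at the origin (east=0, north=0).
  F is 2 units west of G: delta (east=-2, north=+0); F at (east=-2, north=0).
  E is 7 units northeast of F: delta (east=+7, north=+7); E at (east=5, north=7).
  D is 5 units southwest of E: delta (east=-5, north=-5); D at (east=0, north=2).
  C is 8 units northwest of D: delta (east=-8, north=+8); C at (east=-8, north=10).
  B is 6 units east of C: delta (east=+6, north=+0); B at (east=-2, north=10).
  A is 1 unit south of B: delta (east=+0, north=-1); A at (east=-2, north=9).
Therefore A relative to G: (east=-2, north=9).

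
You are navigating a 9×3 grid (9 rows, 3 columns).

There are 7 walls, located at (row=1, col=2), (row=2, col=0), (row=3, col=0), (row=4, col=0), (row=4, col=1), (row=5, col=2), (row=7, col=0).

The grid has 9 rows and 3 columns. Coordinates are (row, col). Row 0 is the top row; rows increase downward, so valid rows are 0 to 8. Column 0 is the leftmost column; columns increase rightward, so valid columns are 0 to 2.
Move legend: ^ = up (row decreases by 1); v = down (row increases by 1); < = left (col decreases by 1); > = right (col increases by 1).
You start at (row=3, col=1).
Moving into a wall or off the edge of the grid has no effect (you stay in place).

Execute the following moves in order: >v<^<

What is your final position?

Answer: Final position: (row=3, col=1)

Derivation:
Start: (row=3, col=1)
  > (right): (row=3, col=1) -> (row=3, col=2)
  v (down): (row=3, col=2) -> (row=4, col=2)
  < (left): blocked, stay at (row=4, col=2)
  ^ (up): (row=4, col=2) -> (row=3, col=2)
  < (left): (row=3, col=2) -> (row=3, col=1)
Final: (row=3, col=1)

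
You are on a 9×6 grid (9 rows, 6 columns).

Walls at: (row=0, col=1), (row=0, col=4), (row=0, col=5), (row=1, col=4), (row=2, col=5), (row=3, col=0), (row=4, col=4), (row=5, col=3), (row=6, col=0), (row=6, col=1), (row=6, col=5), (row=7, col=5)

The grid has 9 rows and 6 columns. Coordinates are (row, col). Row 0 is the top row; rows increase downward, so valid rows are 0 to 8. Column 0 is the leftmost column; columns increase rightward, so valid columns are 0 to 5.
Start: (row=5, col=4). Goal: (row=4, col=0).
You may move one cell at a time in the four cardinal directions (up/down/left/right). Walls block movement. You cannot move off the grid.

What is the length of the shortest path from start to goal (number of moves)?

Answer: Shortest path length: 7

Derivation:
BFS from (row=5, col=4) until reaching (row=4, col=0):
  Distance 0: (row=5, col=4)
  Distance 1: (row=5, col=5), (row=6, col=4)
  Distance 2: (row=4, col=5), (row=6, col=3), (row=7, col=4)
  Distance 3: (row=3, col=5), (row=6, col=2), (row=7, col=3), (row=8, col=4)
  Distance 4: (row=3, col=4), (row=5, col=2), (row=7, col=2), (row=8, col=3), (row=8, col=5)
  Distance 5: (row=2, col=4), (row=3, col=3), (row=4, col=2), (row=5, col=1), (row=7, col=1), (row=8, col=2)
  Distance 6: (row=2, col=3), (row=3, col=2), (row=4, col=1), (row=4, col=3), (row=5, col=0), (row=7, col=0), (row=8, col=1)
  Distance 7: (row=1, col=3), (row=2, col=2), (row=3, col=1), (row=4, col=0), (row=8, col=0)  <- goal reached here
One shortest path (7 moves): (row=5, col=4) -> (row=6, col=4) -> (row=6, col=3) -> (row=6, col=2) -> (row=5, col=2) -> (row=5, col=1) -> (row=5, col=0) -> (row=4, col=0)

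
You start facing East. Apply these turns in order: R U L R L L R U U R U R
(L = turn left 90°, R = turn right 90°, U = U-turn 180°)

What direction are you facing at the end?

Answer: Final heading: West

Derivation:
Start: East
  R (right (90° clockwise)) -> South
  U (U-turn (180°)) -> North
  L (left (90° counter-clockwise)) -> West
  R (right (90° clockwise)) -> North
  L (left (90° counter-clockwise)) -> West
  L (left (90° counter-clockwise)) -> South
  R (right (90° clockwise)) -> West
  U (U-turn (180°)) -> East
  U (U-turn (180°)) -> West
  R (right (90° clockwise)) -> North
  U (U-turn (180°)) -> South
  R (right (90° clockwise)) -> West
Final: West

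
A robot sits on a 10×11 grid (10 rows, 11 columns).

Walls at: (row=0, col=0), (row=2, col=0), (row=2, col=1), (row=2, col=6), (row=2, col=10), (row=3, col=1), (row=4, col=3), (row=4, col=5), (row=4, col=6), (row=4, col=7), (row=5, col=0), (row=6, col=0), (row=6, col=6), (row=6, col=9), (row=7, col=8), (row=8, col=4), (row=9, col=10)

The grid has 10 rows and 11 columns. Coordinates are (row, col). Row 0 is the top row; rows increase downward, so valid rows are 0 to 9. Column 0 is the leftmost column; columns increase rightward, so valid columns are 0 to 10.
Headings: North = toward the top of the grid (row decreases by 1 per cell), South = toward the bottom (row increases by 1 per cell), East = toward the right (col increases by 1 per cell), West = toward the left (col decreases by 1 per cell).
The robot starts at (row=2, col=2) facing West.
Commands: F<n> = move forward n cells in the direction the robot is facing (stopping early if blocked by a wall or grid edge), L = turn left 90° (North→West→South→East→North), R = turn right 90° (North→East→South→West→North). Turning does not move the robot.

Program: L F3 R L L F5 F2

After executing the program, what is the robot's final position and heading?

Start: (row=2, col=2), facing West
  L: turn left, now facing South
  F3: move forward 3, now at (row=5, col=2)
  R: turn right, now facing West
  L: turn left, now facing South
  L: turn left, now facing East
  F5: move forward 5, now at (row=5, col=7)
  F2: move forward 2, now at (row=5, col=9)
Final: (row=5, col=9), facing East

Answer: Final position: (row=5, col=9), facing East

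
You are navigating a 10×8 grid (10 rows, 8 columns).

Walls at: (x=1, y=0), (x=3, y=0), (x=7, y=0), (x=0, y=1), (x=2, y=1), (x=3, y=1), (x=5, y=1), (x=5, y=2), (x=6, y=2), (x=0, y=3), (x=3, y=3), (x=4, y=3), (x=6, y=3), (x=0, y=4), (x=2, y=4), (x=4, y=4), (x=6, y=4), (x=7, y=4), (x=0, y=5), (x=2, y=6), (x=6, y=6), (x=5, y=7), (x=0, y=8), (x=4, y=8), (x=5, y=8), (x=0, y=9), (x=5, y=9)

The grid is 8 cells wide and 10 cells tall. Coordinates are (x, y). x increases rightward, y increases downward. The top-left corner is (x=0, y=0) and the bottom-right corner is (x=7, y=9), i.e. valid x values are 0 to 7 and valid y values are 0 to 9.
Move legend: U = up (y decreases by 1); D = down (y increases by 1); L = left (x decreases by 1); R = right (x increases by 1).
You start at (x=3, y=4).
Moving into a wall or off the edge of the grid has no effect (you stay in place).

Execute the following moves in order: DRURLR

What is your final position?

Answer: Final position: (x=5, y=5)

Derivation:
Start: (x=3, y=4)
  D (down): (x=3, y=4) -> (x=3, y=5)
  R (right): (x=3, y=5) -> (x=4, y=5)
  U (up): blocked, stay at (x=4, y=5)
  R (right): (x=4, y=5) -> (x=5, y=5)
  L (left): (x=5, y=5) -> (x=4, y=5)
  R (right): (x=4, y=5) -> (x=5, y=5)
Final: (x=5, y=5)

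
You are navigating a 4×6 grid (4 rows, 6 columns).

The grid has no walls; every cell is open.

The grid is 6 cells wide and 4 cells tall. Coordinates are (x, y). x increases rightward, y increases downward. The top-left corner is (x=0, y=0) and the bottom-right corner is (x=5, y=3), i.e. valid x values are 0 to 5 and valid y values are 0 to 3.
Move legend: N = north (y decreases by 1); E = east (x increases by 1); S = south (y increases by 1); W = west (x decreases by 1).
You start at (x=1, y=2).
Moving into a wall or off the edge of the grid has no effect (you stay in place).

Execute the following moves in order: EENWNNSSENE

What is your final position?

Start: (x=1, y=2)
  E (east): (x=1, y=2) -> (x=2, y=2)
  E (east): (x=2, y=2) -> (x=3, y=2)
  N (north): (x=3, y=2) -> (x=3, y=1)
  W (west): (x=3, y=1) -> (x=2, y=1)
  N (north): (x=2, y=1) -> (x=2, y=0)
  N (north): blocked, stay at (x=2, y=0)
  S (south): (x=2, y=0) -> (x=2, y=1)
  S (south): (x=2, y=1) -> (x=2, y=2)
  E (east): (x=2, y=2) -> (x=3, y=2)
  N (north): (x=3, y=2) -> (x=3, y=1)
  E (east): (x=3, y=1) -> (x=4, y=1)
Final: (x=4, y=1)

Answer: Final position: (x=4, y=1)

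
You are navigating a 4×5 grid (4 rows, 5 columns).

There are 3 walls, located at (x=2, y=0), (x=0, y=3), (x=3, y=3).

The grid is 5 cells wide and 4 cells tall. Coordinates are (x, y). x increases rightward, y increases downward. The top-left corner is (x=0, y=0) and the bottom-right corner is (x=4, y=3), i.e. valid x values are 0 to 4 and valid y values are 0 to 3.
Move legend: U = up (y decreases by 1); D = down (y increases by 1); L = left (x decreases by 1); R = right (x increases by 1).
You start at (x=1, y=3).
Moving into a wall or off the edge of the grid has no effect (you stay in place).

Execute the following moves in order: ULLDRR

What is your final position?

Start: (x=1, y=3)
  U (up): (x=1, y=3) -> (x=1, y=2)
  L (left): (x=1, y=2) -> (x=0, y=2)
  L (left): blocked, stay at (x=0, y=2)
  D (down): blocked, stay at (x=0, y=2)
  R (right): (x=0, y=2) -> (x=1, y=2)
  R (right): (x=1, y=2) -> (x=2, y=2)
Final: (x=2, y=2)

Answer: Final position: (x=2, y=2)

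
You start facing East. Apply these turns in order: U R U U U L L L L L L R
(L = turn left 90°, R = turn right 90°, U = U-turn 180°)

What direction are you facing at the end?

Answer: Final heading: East

Derivation:
Start: East
  U (U-turn (180°)) -> West
  R (right (90° clockwise)) -> North
  U (U-turn (180°)) -> South
  U (U-turn (180°)) -> North
  U (U-turn (180°)) -> South
  L (left (90° counter-clockwise)) -> East
  L (left (90° counter-clockwise)) -> North
  L (left (90° counter-clockwise)) -> West
  L (left (90° counter-clockwise)) -> South
  L (left (90° counter-clockwise)) -> East
  L (left (90° counter-clockwise)) -> North
  R (right (90° clockwise)) -> East
Final: East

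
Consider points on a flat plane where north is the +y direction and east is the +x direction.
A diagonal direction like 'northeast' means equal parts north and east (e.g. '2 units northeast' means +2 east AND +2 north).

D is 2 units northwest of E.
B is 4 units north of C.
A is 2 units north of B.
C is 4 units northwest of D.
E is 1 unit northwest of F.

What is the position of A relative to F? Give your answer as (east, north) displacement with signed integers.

Place F at the origin (east=0, north=0).
  E is 1 unit northwest of F: delta (east=-1, north=+1); E at (east=-1, north=1).
  D is 2 units northwest of E: delta (east=-2, north=+2); D at (east=-3, north=3).
  C is 4 units northwest of D: delta (east=-4, north=+4); C at (east=-7, north=7).
  B is 4 units north of C: delta (east=+0, north=+4); B at (east=-7, north=11).
  A is 2 units north of B: delta (east=+0, north=+2); A at (east=-7, north=13).
Therefore A relative to F: (east=-7, north=13).

Answer: A is at (east=-7, north=13) relative to F.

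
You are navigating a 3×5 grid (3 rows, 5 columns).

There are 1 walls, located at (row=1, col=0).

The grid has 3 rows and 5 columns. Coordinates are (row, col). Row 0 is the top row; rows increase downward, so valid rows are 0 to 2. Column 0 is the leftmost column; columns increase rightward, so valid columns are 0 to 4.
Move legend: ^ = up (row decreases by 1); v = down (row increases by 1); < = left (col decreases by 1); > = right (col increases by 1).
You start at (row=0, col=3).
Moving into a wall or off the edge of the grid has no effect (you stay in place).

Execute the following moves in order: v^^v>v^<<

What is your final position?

Start: (row=0, col=3)
  v (down): (row=0, col=3) -> (row=1, col=3)
  ^ (up): (row=1, col=3) -> (row=0, col=3)
  ^ (up): blocked, stay at (row=0, col=3)
  v (down): (row=0, col=3) -> (row=1, col=3)
  > (right): (row=1, col=3) -> (row=1, col=4)
  v (down): (row=1, col=4) -> (row=2, col=4)
  ^ (up): (row=2, col=4) -> (row=1, col=4)
  < (left): (row=1, col=4) -> (row=1, col=3)
  < (left): (row=1, col=3) -> (row=1, col=2)
Final: (row=1, col=2)

Answer: Final position: (row=1, col=2)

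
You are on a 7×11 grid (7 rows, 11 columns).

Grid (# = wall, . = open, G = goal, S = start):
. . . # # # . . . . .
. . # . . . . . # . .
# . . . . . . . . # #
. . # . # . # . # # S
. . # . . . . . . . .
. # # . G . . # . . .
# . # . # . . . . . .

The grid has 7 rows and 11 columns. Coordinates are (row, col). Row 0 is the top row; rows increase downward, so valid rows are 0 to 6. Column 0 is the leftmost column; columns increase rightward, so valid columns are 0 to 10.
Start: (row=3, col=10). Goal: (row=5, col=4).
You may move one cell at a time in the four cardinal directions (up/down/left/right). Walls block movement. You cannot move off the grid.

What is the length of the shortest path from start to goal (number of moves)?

BFS from (row=3, col=10) until reaching (row=5, col=4):
  Distance 0: (row=3, col=10)
  Distance 1: (row=4, col=10)
  Distance 2: (row=4, col=9), (row=5, col=10)
  Distance 3: (row=4, col=8), (row=5, col=9), (row=6, col=10)
  Distance 4: (row=4, col=7), (row=5, col=8), (row=6, col=9)
  Distance 5: (row=3, col=7), (row=4, col=6), (row=6, col=8)
  Distance 6: (row=2, col=7), (row=4, col=5), (row=5, col=6), (row=6, col=7)
  Distance 7: (row=1, col=7), (row=2, col=6), (row=2, col=8), (row=3, col=5), (row=4, col=4), (row=5, col=5), (row=6, col=6)
  Distance 8: (row=0, col=7), (row=1, col=6), (row=2, col=5), (row=4, col=3), (row=5, col=4), (row=6, col=5)  <- goal reached here
One shortest path (8 moves): (row=3, col=10) -> (row=4, col=10) -> (row=4, col=9) -> (row=4, col=8) -> (row=4, col=7) -> (row=4, col=6) -> (row=4, col=5) -> (row=4, col=4) -> (row=5, col=4)

Answer: Shortest path length: 8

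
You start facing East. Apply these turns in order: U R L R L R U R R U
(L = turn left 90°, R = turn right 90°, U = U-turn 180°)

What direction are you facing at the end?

Start: East
  U (U-turn (180°)) -> West
  R (right (90° clockwise)) -> North
  L (left (90° counter-clockwise)) -> West
  R (right (90° clockwise)) -> North
  L (left (90° counter-clockwise)) -> West
  R (right (90° clockwise)) -> North
  U (U-turn (180°)) -> South
  R (right (90° clockwise)) -> West
  R (right (90° clockwise)) -> North
  U (U-turn (180°)) -> South
Final: South

Answer: Final heading: South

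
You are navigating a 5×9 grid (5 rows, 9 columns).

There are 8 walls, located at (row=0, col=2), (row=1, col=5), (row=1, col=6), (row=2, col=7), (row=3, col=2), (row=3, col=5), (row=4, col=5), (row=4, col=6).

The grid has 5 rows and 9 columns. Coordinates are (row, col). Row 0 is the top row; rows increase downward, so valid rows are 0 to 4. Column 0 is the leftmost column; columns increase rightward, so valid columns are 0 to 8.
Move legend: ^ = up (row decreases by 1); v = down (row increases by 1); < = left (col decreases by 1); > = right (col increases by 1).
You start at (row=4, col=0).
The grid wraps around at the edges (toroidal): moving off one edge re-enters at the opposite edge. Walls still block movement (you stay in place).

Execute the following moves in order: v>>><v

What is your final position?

Start: (row=4, col=0)
  v (down): (row=4, col=0) -> (row=0, col=0)
  > (right): (row=0, col=0) -> (row=0, col=1)
  > (right): blocked, stay at (row=0, col=1)
  > (right): blocked, stay at (row=0, col=1)
  < (left): (row=0, col=1) -> (row=0, col=0)
  v (down): (row=0, col=0) -> (row=1, col=0)
Final: (row=1, col=0)

Answer: Final position: (row=1, col=0)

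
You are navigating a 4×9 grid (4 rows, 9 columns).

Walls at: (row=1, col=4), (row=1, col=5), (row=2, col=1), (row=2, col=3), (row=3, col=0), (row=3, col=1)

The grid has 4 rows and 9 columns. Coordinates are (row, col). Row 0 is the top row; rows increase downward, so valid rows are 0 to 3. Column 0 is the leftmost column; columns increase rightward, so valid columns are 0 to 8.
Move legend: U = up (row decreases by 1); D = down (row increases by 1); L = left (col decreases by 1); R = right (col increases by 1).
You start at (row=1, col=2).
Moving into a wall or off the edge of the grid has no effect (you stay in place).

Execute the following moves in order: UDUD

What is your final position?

Start: (row=1, col=2)
  U (up): (row=1, col=2) -> (row=0, col=2)
  D (down): (row=0, col=2) -> (row=1, col=2)
  U (up): (row=1, col=2) -> (row=0, col=2)
  D (down): (row=0, col=2) -> (row=1, col=2)
Final: (row=1, col=2)

Answer: Final position: (row=1, col=2)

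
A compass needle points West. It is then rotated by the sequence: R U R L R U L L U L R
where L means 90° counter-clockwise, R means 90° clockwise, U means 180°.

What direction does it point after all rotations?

Start: West
  R (right (90° clockwise)) -> North
  U (U-turn (180°)) -> South
  R (right (90° clockwise)) -> West
  L (left (90° counter-clockwise)) -> South
  R (right (90° clockwise)) -> West
  U (U-turn (180°)) -> East
  L (left (90° counter-clockwise)) -> North
  L (left (90° counter-clockwise)) -> West
  U (U-turn (180°)) -> East
  L (left (90° counter-clockwise)) -> North
  R (right (90° clockwise)) -> East
Final: East

Answer: Final heading: East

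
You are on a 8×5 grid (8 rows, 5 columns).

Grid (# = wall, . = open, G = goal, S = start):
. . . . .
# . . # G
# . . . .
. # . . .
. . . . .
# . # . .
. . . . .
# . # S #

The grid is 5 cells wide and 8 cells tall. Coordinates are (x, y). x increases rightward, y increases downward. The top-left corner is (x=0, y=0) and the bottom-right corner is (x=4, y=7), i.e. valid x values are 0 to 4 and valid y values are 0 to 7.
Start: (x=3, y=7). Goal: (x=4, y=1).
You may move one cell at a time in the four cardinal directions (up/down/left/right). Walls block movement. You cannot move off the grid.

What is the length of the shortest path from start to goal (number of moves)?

BFS from (x=3, y=7) until reaching (x=4, y=1):
  Distance 0: (x=3, y=7)
  Distance 1: (x=3, y=6)
  Distance 2: (x=3, y=5), (x=2, y=6), (x=4, y=6)
  Distance 3: (x=3, y=4), (x=4, y=5), (x=1, y=6)
  Distance 4: (x=3, y=3), (x=2, y=4), (x=4, y=4), (x=1, y=5), (x=0, y=6), (x=1, y=7)
  Distance 5: (x=3, y=2), (x=2, y=3), (x=4, y=3), (x=1, y=4)
  Distance 6: (x=2, y=2), (x=4, y=2), (x=0, y=4)
  Distance 7: (x=2, y=1), (x=4, y=1), (x=1, y=2), (x=0, y=3)  <- goal reached here
One shortest path (7 moves): (x=3, y=7) -> (x=3, y=6) -> (x=4, y=6) -> (x=4, y=5) -> (x=4, y=4) -> (x=4, y=3) -> (x=4, y=2) -> (x=4, y=1)

Answer: Shortest path length: 7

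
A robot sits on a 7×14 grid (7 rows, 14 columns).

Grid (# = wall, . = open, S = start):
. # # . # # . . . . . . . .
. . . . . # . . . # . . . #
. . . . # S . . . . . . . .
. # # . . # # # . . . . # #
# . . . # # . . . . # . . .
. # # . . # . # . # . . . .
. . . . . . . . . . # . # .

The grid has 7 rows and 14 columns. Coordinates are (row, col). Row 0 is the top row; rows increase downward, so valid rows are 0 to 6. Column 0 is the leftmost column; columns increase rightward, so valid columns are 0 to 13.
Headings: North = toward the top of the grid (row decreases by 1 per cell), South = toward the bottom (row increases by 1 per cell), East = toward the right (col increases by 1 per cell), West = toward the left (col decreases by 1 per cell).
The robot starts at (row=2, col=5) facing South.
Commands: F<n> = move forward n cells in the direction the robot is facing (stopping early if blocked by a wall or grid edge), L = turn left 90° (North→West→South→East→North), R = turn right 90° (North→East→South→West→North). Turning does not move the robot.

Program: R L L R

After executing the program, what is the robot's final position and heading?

Start: (row=2, col=5), facing South
  R: turn right, now facing West
  L: turn left, now facing South
  L: turn left, now facing East
  R: turn right, now facing South
Final: (row=2, col=5), facing South

Answer: Final position: (row=2, col=5), facing South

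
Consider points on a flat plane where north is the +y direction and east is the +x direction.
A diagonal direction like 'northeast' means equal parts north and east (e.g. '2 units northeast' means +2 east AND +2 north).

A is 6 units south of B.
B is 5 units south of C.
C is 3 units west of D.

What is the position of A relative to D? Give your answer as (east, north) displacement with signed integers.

Place D at the origin (east=0, north=0).
  C is 3 units west of D: delta (east=-3, north=+0); C at (east=-3, north=0).
  B is 5 units south of C: delta (east=+0, north=-5); B at (east=-3, north=-5).
  A is 6 units south of B: delta (east=+0, north=-6); A at (east=-3, north=-11).
Therefore A relative to D: (east=-3, north=-11).

Answer: A is at (east=-3, north=-11) relative to D.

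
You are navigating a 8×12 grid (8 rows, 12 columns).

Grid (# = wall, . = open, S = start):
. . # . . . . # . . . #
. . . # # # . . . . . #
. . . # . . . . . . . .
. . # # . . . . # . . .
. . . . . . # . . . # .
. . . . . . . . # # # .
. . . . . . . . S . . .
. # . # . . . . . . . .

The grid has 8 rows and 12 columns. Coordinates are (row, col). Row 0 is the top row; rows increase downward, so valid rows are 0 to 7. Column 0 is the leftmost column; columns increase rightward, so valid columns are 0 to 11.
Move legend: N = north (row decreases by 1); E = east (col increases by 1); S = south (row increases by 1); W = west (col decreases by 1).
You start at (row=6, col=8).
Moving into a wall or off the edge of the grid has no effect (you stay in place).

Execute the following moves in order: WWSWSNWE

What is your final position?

Start: (row=6, col=8)
  W (west): (row=6, col=8) -> (row=6, col=7)
  W (west): (row=6, col=7) -> (row=6, col=6)
  S (south): (row=6, col=6) -> (row=7, col=6)
  W (west): (row=7, col=6) -> (row=7, col=5)
  S (south): blocked, stay at (row=7, col=5)
  N (north): (row=7, col=5) -> (row=6, col=5)
  W (west): (row=6, col=5) -> (row=6, col=4)
  E (east): (row=6, col=4) -> (row=6, col=5)
Final: (row=6, col=5)

Answer: Final position: (row=6, col=5)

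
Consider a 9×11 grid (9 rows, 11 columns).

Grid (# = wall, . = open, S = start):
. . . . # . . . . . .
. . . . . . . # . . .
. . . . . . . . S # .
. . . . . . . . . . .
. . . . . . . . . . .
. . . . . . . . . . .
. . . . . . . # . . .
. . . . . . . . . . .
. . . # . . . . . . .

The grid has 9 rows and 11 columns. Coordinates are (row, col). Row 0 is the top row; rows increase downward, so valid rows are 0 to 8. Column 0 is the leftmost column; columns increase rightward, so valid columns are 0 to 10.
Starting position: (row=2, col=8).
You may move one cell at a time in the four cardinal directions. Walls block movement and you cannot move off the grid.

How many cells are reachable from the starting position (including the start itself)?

BFS flood-fill from (row=2, col=8):
  Distance 0: (row=2, col=8)
  Distance 1: (row=1, col=8), (row=2, col=7), (row=3, col=8)
  Distance 2: (row=0, col=8), (row=1, col=9), (row=2, col=6), (row=3, col=7), (row=3, col=9), (row=4, col=8)
  Distance 3: (row=0, col=7), (row=0, col=9), (row=1, col=6), (row=1, col=10), (row=2, col=5), (row=3, col=6), (row=3, col=10), (row=4, col=7), (row=4, col=9), (row=5, col=8)
  Distance 4: (row=0, col=6), (row=0, col=10), (row=1, col=5), (row=2, col=4), (row=2, col=10), (row=3, col=5), (row=4, col=6), (row=4, col=10), (row=5, col=7), (row=5, col=9), (row=6, col=8)
  Distance 5: (row=0, col=5), (row=1, col=4), (row=2, col=3), (row=3, col=4), (row=4, col=5), (row=5, col=6), (row=5, col=10), (row=6, col=9), (row=7, col=8)
  Distance 6: (row=1, col=3), (row=2, col=2), (row=3, col=3), (row=4, col=4), (row=5, col=5), (row=6, col=6), (row=6, col=10), (row=7, col=7), (row=7, col=9), (row=8, col=8)
  Distance 7: (row=0, col=3), (row=1, col=2), (row=2, col=1), (row=3, col=2), (row=4, col=3), (row=5, col=4), (row=6, col=5), (row=7, col=6), (row=7, col=10), (row=8, col=7), (row=8, col=9)
  Distance 8: (row=0, col=2), (row=1, col=1), (row=2, col=0), (row=3, col=1), (row=4, col=2), (row=5, col=3), (row=6, col=4), (row=7, col=5), (row=8, col=6), (row=8, col=10)
  Distance 9: (row=0, col=1), (row=1, col=0), (row=3, col=0), (row=4, col=1), (row=5, col=2), (row=6, col=3), (row=7, col=4), (row=8, col=5)
  Distance 10: (row=0, col=0), (row=4, col=0), (row=5, col=1), (row=6, col=2), (row=7, col=3), (row=8, col=4)
  Distance 11: (row=5, col=0), (row=6, col=1), (row=7, col=2)
  Distance 12: (row=6, col=0), (row=7, col=1), (row=8, col=2)
  Distance 13: (row=7, col=0), (row=8, col=1)
  Distance 14: (row=8, col=0)
Total reachable: 94 (grid has 94 open cells total)

Answer: Reachable cells: 94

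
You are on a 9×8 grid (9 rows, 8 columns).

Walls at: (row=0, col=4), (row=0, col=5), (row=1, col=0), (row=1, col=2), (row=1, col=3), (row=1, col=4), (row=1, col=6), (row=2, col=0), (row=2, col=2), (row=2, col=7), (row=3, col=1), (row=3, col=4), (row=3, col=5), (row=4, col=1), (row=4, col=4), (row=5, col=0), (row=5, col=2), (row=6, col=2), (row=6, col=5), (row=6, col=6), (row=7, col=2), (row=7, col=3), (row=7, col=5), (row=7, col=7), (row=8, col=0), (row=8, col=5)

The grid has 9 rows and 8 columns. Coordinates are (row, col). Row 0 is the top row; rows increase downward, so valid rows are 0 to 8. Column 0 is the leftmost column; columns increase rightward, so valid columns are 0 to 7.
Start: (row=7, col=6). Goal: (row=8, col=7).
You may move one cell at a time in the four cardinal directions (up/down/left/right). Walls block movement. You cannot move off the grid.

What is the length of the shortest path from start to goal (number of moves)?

Answer: Shortest path length: 2

Derivation:
BFS from (row=7, col=6) until reaching (row=8, col=7):
  Distance 0: (row=7, col=6)
  Distance 1: (row=8, col=6)
  Distance 2: (row=8, col=7)  <- goal reached here
One shortest path (2 moves): (row=7, col=6) -> (row=8, col=6) -> (row=8, col=7)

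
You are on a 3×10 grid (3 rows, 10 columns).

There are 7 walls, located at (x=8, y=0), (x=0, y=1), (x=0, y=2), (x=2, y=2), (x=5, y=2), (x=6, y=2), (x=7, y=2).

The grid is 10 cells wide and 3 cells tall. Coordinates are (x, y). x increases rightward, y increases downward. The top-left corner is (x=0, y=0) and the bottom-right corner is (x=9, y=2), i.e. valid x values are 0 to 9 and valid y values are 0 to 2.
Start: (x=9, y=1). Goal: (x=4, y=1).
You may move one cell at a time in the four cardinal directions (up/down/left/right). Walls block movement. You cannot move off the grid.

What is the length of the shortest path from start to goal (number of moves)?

Answer: Shortest path length: 5

Derivation:
BFS from (x=9, y=1) until reaching (x=4, y=1):
  Distance 0: (x=9, y=1)
  Distance 1: (x=9, y=0), (x=8, y=1), (x=9, y=2)
  Distance 2: (x=7, y=1), (x=8, y=2)
  Distance 3: (x=7, y=0), (x=6, y=1)
  Distance 4: (x=6, y=0), (x=5, y=1)
  Distance 5: (x=5, y=0), (x=4, y=1)  <- goal reached here
One shortest path (5 moves): (x=9, y=1) -> (x=8, y=1) -> (x=7, y=1) -> (x=6, y=1) -> (x=5, y=1) -> (x=4, y=1)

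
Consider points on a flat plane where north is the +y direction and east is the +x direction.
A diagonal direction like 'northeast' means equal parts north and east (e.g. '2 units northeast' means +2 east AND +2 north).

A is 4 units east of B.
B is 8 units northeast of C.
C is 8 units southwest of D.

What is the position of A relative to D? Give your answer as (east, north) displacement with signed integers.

Place D at the origin (east=0, north=0).
  C is 8 units southwest of D: delta (east=-8, north=-8); C at (east=-8, north=-8).
  B is 8 units northeast of C: delta (east=+8, north=+8); B at (east=0, north=0).
  A is 4 units east of B: delta (east=+4, north=+0); A at (east=4, north=0).
Therefore A relative to D: (east=4, north=0).

Answer: A is at (east=4, north=0) relative to D.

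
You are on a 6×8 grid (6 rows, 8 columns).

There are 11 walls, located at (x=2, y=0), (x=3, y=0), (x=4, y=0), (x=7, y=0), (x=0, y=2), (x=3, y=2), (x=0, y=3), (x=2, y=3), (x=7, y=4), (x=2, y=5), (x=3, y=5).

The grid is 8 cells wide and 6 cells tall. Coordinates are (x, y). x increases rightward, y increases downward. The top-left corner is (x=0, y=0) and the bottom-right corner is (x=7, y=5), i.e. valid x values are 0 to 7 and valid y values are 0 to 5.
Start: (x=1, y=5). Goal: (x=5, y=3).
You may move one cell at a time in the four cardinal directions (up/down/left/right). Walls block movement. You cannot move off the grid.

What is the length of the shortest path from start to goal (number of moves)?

Answer: Shortest path length: 6

Derivation:
BFS from (x=1, y=5) until reaching (x=5, y=3):
  Distance 0: (x=1, y=5)
  Distance 1: (x=1, y=4), (x=0, y=5)
  Distance 2: (x=1, y=3), (x=0, y=4), (x=2, y=4)
  Distance 3: (x=1, y=2), (x=3, y=4)
  Distance 4: (x=1, y=1), (x=2, y=2), (x=3, y=3), (x=4, y=4)
  Distance 5: (x=1, y=0), (x=0, y=1), (x=2, y=1), (x=4, y=3), (x=5, y=4), (x=4, y=5)
  Distance 6: (x=0, y=0), (x=3, y=1), (x=4, y=2), (x=5, y=3), (x=6, y=4), (x=5, y=5)  <- goal reached here
One shortest path (6 moves): (x=1, y=5) -> (x=1, y=4) -> (x=2, y=4) -> (x=3, y=4) -> (x=4, y=4) -> (x=5, y=4) -> (x=5, y=3)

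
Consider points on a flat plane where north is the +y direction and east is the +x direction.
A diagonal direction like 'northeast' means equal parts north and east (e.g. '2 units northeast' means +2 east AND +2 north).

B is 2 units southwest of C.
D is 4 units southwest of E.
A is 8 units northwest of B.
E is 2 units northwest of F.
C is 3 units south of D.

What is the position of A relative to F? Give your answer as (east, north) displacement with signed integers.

Place F at the origin (east=0, north=0).
  E is 2 units northwest of F: delta (east=-2, north=+2); E at (east=-2, north=2).
  D is 4 units southwest of E: delta (east=-4, north=-4); D at (east=-6, north=-2).
  C is 3 units south of D: delta (east=+0, north=-3); C at (east=-6, north=-5).
  B is 2 units southwest of C: delta (east=-2, north=-2); B at (east=-8, north=-7).
  A is 8 units northwest of B: delta (east=-8, north=+8); A at (east=-16, north=1).
Therefore A relative to F: (east=-16, north=1).

Answer: A is at (east=-16, north=1) relative to F.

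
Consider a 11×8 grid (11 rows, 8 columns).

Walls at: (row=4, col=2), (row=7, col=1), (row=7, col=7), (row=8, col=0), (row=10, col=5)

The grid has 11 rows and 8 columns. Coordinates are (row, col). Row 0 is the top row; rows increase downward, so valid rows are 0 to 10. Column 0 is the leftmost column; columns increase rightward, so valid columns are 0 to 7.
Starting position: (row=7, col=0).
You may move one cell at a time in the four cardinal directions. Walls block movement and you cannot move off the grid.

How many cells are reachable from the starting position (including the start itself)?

Answer: Reachable cells: 83

Derivation:
BFS flood-fill from (row=7, col=0):
  Distance 0: (row=7, col=0)
  Distance 1: (row=6, col=0)
  Distance 2: (row=5, col=0), (row=6, col=1)
  Distance 3: (row=4, col=0), (row=5, col=1), (row=6, col=2)
  Distance 4: (row=3, col=0), (row=4, col=1), (row=5, col=2), (row=6, col=3), (row=7, col=2)
  Distance 5: (row=2, col=0), (row=3, col=1), (row=5, col=3), (row=6, col=4), (row=7, col=3), (row=8, col=2)
  Distance 6: (row=1, col=0), (row=2, col=1), (row=3, col=2), (row=4, col=3), (row=5, col=4), (row=6, col=5), (row=7, col=4), (row=8, col=1), (row=8, col=3), (row=9, col=2)
  Distance 7: (row=0, col=0), (row=1, col=1), (row=2, col=2), (row=3, col=3), (row=4, col=4), (row=5, col=5), (row=6, col=6), (row=7, col=5), (row=8, col=4), (row=9, col=1), (row=9, col=3), (row=10, col=2)
  Distance 8: (row=0, col=1), (row=1, col=2), (row=2, col=3), (row=3, col=4), (row=4, col=5), (row=5, col=6), (row=6, col=7), (row=7, col=6), (row=8, col=5), (row=9, col=0), (row=9, col=4), (row=10, col=1), (row=10, col=3)
  Distance 9: (row=0, col=2), (row=1, col=3), (row=2, col=4), (row=3, col=5), (row=4, col=6), (row=5, col=7), (row=8, col=6), (row=9, col=5), (row=10, col=0), (row=10, col=4)
  Distance 10: (row=0, col=3), (row=1, col=4), (row=2, col=5), (row=3, col=6), (row=4, col=7), (row=8, col=7), (row=9, col=6)
  Distance 11: (row=0, col=4), (row=1, col=5), (row=2, col=6), (row=3, col=7), (row=9, col=7), (row=10, col=6)
  Distance 12: (row=0, col=5), (row=1, col=6), (row=2, col=7), (row=10, col=7)
  Distance 13: (row=0, col=6), (row=1, col=7)
  Distance 14: (row=0, col=7)
Total reachable: 83 (grid has 83 open cells total)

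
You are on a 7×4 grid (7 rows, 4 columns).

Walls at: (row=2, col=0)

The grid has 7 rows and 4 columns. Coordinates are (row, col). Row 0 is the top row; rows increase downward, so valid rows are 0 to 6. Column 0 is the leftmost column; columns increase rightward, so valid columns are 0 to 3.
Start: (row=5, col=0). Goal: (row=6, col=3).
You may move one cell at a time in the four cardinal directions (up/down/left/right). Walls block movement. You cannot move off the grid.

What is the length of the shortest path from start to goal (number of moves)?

Answer: Shortest path length: 4

Derivation:
BFS from (row=5, col=0) until reaching (row=6, col=3):
  Distance 0: (row=5, col=0)
  Distance 1: (row=4, col=0), (row=5, col=1), (row=6, col=0)
  Distance 2: (row=3, col=0), (row=4, col=1), (row=5, col=2), (row=6, col=1)
  Distance 3: (row=3, col=1), (row=4, col=2), (row=5, col=3), (row=6, col=2)
  Distance 4: (row=2, col=1), (row=3, col=2), (row=4, col=3), (row=6, col=3)  <- goal reached here
One shortest path (4 moves): (row=5, col=0) -> (row=5, col=1) -> (row=5, col=2) -> (row=5, col=3) -> (row=6, col=3)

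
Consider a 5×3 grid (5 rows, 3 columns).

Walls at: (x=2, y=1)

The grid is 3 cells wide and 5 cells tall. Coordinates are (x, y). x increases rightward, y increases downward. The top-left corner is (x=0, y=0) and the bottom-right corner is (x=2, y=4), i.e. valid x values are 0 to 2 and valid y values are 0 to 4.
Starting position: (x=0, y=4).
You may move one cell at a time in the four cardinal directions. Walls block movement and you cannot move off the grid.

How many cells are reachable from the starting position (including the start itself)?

Answer: Reachable cells: 14

Derivation:
BFS flood-fill from (x=0, y=4):
  Distance 0: (x=0, y=4)
  Distance 1: (x=0, y=3), (x=1, y=4)
  Distance 2: (x=0, y=2), (x=1, y=3), (x=2, y=4)
  Distance 3: (x=0, y=1), (x=1, y=2), (x=2, y=3)
  Distance 4: (x=0, y=0), (x=1, y=1), (x=2, y=2)
  Distance 5: (x=1, y=0)
  Distance 6: (x=2, y=0)
Total reachable: 14 (grid has 14 open cells total)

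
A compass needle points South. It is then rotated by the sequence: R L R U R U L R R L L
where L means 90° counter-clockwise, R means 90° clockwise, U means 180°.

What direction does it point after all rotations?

Start: South
  R (right (90° clockwise)) -> West
  L (left (90° counter-clockwise)) -> South
  R (right (90° clockwise)) -> West
  U (U-turn (180°)) -> East
  R (right (90° clockwise)) -> South
  U (U-turn (180°)) -> North
  L (left (90° counter-clockwise)) -> West
  R (right (90° clockwise)) -> North
  R (right (90° clockwise)) -> East
  L (left (90° counter-clockwise)) -> North
  L (left (90° counter-clockwise)) -> West
Final: West

Answer: Final heading: West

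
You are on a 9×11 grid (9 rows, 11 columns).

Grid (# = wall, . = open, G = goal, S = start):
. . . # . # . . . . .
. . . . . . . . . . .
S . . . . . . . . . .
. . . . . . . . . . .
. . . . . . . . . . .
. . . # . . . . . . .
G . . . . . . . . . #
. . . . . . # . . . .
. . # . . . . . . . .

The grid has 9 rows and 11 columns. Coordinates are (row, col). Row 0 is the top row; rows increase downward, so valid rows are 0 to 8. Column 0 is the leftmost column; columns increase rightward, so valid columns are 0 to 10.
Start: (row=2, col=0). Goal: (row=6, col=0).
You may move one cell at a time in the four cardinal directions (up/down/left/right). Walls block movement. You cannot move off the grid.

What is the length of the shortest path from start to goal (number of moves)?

BFS from (row=2, col=0) until reaching (row=6, col=0):
  Distance 0: (row=2, col=0)
  Distance 1: (row=1, col=0), (row=2, col=1), (row=3, col=0)
  Distance 2: (row=0, col=0), (row=1, col=1), (row=2, col=2), (row=3, col=1), (row=4, col=0)
  Distance 3: (row=0, col=1), (row=1, col=2), (row=2, col=3), (row=3, col=2), (row=4, col=1), (row=5, col=0)
  Distance 4: (row=0, col=2), (row=1, col=3), (row=2, col=4), (row=3, col=3), (row=4, col=2), (row=5, col=1), (row=6, col=0)  <- goal reached here
One shortest path (4 moves): (row=2, col=0) -> (row=3, col=0) -> (row=4, col=0) -> (row=5, col=0) -> (row=6, col=0)

Answer: Shortest path length: 4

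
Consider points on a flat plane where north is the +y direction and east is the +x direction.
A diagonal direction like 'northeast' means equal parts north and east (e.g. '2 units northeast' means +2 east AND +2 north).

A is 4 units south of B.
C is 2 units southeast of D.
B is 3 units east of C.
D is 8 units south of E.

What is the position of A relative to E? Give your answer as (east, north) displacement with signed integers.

Place E at the origin (east=0, north=0).
  D is 8 units south of E: delta (east=+0, north=-8); D at (east=0, north=-8).
  C is 2 units southeast of D: delta (east=+2, north=-2); C at (east=2, north=-10).
  B is 3 units east of C: delta (east=+3, north=+0); B at (east=5, north=-10).
  A is 4 units south of B: delta (east=+0, north=-4); A at (east=5, north=-14).
Therefore A relative to E: (east=5, north=-14).

Answer: A is at (east=5, north=-14) relative to E.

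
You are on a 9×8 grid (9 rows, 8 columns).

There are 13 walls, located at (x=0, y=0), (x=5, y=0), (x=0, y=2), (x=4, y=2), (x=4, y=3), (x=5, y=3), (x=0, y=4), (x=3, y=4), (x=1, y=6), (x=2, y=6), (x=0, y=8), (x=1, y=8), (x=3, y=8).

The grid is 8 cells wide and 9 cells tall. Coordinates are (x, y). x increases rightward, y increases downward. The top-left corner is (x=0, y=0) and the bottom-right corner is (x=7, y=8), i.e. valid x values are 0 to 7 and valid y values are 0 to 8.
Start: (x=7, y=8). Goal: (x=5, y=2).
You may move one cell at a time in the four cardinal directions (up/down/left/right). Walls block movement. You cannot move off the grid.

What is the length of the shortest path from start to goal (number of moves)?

Answer: Shortest path length: 8

Derivation:
BFS from (x=7, y=8) until reaching (x=5, y=2):
  Distance 0: (x=7, y=8)
  Distance 1: (x=7, y=7), (x=6, y=8)
  Distance 2: (x=7, y=6), (x=6, y=7), (x=5, y=8)
  Distance 3: (x=7, y=5), (x=6, y=6), (x=5, y=7), (x=4, y=8)
  Distance 4: (x=7, y=4), (x=6, y=5), (x=5, y=6), (x=4, y=7)
  Distance 5: (x=7, y=3), (x=6, y=4), (x=5, y=5), (x=4, y=6), (x=3, y=7)
  Distance 6: (x=7, y=2), (x=6, y=3), (x=5, y=4), (x=4, y=5), (x=3, y=6), (x=2, y=7)
  Distance 7: (x=7, y=1), (x=6, y=2), (x=4, y=4), (x=3, y=5), (x=1, y=7), (x=2, y=8)
  Distance 8: (x=7, y=0), (x=6, y=1), (x=5, y=2), (x=2, y=5), (x=0, y=7)  <- goal reached here
One shortest path (8 moves): (x=7, y=8) -> (x=6, y=8) -> (x=6, y=7) -> (x=6, y=6) -> (x=6, y=5) -> (x=6, y=4) -> (x=6, y=3) -> (x=6, y=2) -> (x=5, y=2)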